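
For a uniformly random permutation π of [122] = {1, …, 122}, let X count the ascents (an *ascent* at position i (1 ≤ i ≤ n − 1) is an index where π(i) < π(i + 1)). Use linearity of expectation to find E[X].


Write X = Σ X_I over i = 1, …, 121, with X_I the indicator of one ascent.
There are 121 indicators.
For each fixed i, the pair (π(i), π(i+1)) is a uniformly random ordered pair of distinct values from {1, …, 122}; by symmetry P[π(i) < π(i+1)] = 1/2.
By linearity: E[X] = 121 · (1/2) = (122 − 1) · (1/2) = 121/2 ≈ 60.50000.

E[X] = 121/2 = 60.50000.


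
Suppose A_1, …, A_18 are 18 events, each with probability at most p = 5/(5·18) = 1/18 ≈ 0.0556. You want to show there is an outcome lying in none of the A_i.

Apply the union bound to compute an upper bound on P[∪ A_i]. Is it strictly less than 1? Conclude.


Union bound: P[∪_{i=1}^{18} A_i] ≤ Σ_i P[A_i] ≤ 18·p = 18·(1/18) = 1.
Numerically: 1 ≈ 1.0000.
Is 1 < 1? NO.
Since the bound 1 is ≥ 1, the union bound is uninformative here; it does NOT by itself certify existence.

18·p = 1 ≈ 1.0000; existence NOT certified by the union bound.


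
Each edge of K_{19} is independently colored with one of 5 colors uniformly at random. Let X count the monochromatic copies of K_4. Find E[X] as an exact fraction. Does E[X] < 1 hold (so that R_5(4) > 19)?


E[X] = C(19, 4) · 5^{1 − 6} = 3876 · 5^{−5} = 3876/3125.
As a reduced fraction: E[X] = 3876/3125 ≈ 1.240.
Is E[X] < 1? NO.
Since E[X] ≥ 1, the first-moment bound is inconclusive at n = 19; it does NOT by itself certify R_5(4) > 19.

E[X] = 3876/3125 ≈ 1.240; E[X] ≥ 1; first-moment method inconclusive here.


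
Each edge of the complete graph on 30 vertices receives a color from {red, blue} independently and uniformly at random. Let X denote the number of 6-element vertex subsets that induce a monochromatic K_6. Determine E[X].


Let X = Σ_S X_S over the C(30, 6) = 593775 subsets S of size 6, where X_S = 1 if the K_6 on S is monochromatic.
For a fixed S, the K_6 on S has C(6, 2) = 15 edges. P[all 15 edges red] = (1/2)^15, and likewise for blue, so P[monochromatic] = 2·(1/2)^15 = 2^{1 − 15} = 1/16384.
By linearity: E[X] = C(30, 6) · 2^{1 − 15} = 593775 · 1/16384 = 593775/16384.
Numerically: E[X] ≈ 36.241.

E[X] = C(30,6)·2^(1−C(6,2)) = 593775/16384 ≈ 36.241.


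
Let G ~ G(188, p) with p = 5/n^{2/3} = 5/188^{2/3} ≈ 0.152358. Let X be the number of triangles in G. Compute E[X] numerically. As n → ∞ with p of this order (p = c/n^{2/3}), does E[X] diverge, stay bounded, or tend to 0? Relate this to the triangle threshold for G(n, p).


Number of potential triangles: C(188, 3) = 1089836.
Each occurs with probability p³ ≈ (0.152358)³ ≈ 3.53666818e-03.
By linearity: E[X] = C(188, 3)·p³ ≈ 1089836 · 3.53666818e-03 ≈ 3854.388298.
Since α = 2/3 < 1, p = c/n^{2/3} ≫ 1/n is above the triangle threshold p ~ 1/n. Asymptotically E[X] ~ (c³/6)·n^{3(1−α)} = (5³/6)·n^{1} → ∞; triangles are abundant w.h.p.

E[X] ≈ 3854.388298; in regime p = Θ(1/n^{2/3}) E[X] diverges (above the triangle threshold p ~ 1/n).


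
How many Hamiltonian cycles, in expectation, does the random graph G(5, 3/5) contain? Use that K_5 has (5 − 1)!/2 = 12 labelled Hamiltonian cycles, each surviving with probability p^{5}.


K_5 has (5 − 1)!/2 = 12 labelled Hamiltonian cycles.
For each such Hamiltonian cycle H, let X_H = 1 if all 5 edges of H are present in G. Then P[X_H = 1] = p^{5} = (3/5)^{5} = 243/3125.
By linearity: E[X] = Σ_H E[X_H] = 12 · p^{5} = 12 · 243/3125 = 2916/3125.
Numerically: E[X] ≈ 0.93312.

E[X] = 12 · (3/5)^{5} = 2916/3125 ≈ 0.93312.


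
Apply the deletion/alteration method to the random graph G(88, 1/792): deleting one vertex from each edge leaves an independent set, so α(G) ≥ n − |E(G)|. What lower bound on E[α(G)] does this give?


E[|E(G)|] = C(88, 2)·p = 3828 · (1/792) = 29/6.
E[α(G)] ≥ n − E[|E(G)|] = 88 − 29/6 = 499/6.
Numerically: ≈ 83.166667.
(This is only a lower bound; the true E[α(G)] may be larger.)

E[α(G)] ≥ 499/6 ≈ 83.166667.


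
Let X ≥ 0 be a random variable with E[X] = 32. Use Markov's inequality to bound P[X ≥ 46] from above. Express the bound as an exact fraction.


μ = E[X] = 32, a = 46.
Markov: P[X ≥ 46] ≤ μ/a = (32)/46 = 16/23.
Numerically: ≈ 0.6957.
(Since a = 46 > μ = 32.0000, the bound 16/23 is < 1 and informative.)

P[X ≥ 46] ≤ 16/23 ≈ 0.6957.


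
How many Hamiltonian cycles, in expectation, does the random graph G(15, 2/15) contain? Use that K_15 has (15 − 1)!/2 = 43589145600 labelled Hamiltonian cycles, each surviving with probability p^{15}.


K_15 has (15 − 1)!/2 = 43589145600 labelled Hamiltonian cycles.
For each such Hamiltonian cycle H, let X_H = 1 if all 15 edges of H are present in G. Then P[X_H = 1] = p^{15} = (2/15)^{15} = 32768/437893890380859375.
Summing the indicators: E[X] = Σ_H E[X_H] = 43589145600 · p^{15} = 43589145600 · 32768/437893890380859375 = 235115905024/72081298828125.
Numerically: E[X] ≈ 0.0032618.

E[X] = 43589145600 · (2/15)^{15} = 235115905024/72081298828125 ≈ 0.0032618.


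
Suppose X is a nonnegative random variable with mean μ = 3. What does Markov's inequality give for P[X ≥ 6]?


μ = E[X] = 3, a = 6.
Markov: P[X ≥ 6] ≤ μ/a = (3)/6 = 1/2.
Numerically: ≈ 0.5000.
(Since a = 6 > μ = 3.0000, the bound 1/2 is < 1 and informative.)

P[X ≥ 6] ≤ 1/2 ≈ 0.5000.


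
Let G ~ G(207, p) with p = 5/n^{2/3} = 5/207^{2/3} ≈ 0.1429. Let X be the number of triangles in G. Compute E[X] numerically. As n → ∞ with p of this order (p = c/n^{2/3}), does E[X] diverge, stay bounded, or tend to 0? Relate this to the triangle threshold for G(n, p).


Number of potential triangles: C(207, 3) = 1456935.
Each occurs with probability p³ ≈ (0.1429)³ ≈ 2.917221e-03.
By linearity: E[X] = C(207, 3)·p³ ≈ 1456935 · 2.917221e-03 ≈ 4250.2013.
Since α = 2/3 < 1, p = c/n^{2/3} ≫ 1/n is above the triangle threshold p ~ 1/n. Asymptotically E[X] ~ (c³/6)·n^{3(1−α)} = (5³/6)·n^{1} → ∞; triangles are abundant w.h.p.

E[X] ≈ 4250.2013; in regime p = Θ(1/n^{2/3}) E[X] diverges (above the triangle threshold p ~ 1/n).


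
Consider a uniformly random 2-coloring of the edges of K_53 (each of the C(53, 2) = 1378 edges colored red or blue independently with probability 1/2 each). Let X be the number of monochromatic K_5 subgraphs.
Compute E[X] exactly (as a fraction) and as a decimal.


Let X = Σ_S X_S over the C(53, 5) = 2869685 subsets S of size 5, where X_S = 1 if the K_5 on S is monochromatic.
For a fixed S, the K_5 on S has C(5, 2) = 10 edges. P[all 10 edges red] = (1/2)^10, and likewise for blue, so P[monochromatic] = 2·(1/2)^10 = 2^{1 − 10} = 1/512.
Summing: E[X] = C(53, 5) · 2^{1 − 10} = 2869685 · 1/512 = 2869685/512.
Numerically: E[X] ≈ 5604.85352.

E[X] = C(53,5)·2^(1−C(5,2)) = 2869685/512 ≈ 5604.85352.


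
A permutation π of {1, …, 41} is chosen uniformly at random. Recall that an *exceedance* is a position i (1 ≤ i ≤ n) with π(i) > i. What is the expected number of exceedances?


Write X = Σ_{i=1}^{41} X_i, where X_i = 1_{π(i) > i}.
For each fixed i, π(i) is uniform over {1, …, 41} (marginal of a uniform permutation), so P[π(i) > i] = (n − i)/n. Summing: Σ_{i=1}^{41} (n − i)/n = (0 + 1 + … + 40)/41 = 41(41 − 1)/(2·41) = (41 − 1)/2.
Hence E[X] = Σ_{i=1}^{41} (41 − i)/41 = 20 ≈ 20.0000.

E[X] = 20 = 20.0000.


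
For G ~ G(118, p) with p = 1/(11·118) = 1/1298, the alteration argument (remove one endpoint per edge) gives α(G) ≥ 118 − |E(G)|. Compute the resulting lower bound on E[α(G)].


E[|E(G)|] = C(118, 2)·p = 6903 · (1/1298) = 117/22.
E[α(G)] ≥ n − E[|E(G)|] = 118 − 117/22 = 2479/22.
Numerically: ≈ 112.68182.
(This is only a lower bound; the true E[α(G)] may be larger.)

E[α(G)] ≥ 2479/22 ≈ 112.68182.


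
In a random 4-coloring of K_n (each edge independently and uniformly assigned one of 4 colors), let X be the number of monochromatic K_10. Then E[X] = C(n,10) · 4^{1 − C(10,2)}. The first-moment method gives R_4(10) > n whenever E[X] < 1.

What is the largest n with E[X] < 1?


We need C(n, 10) · 4^{1 − 45} < 1, i.e. C(n, 10) < 4^{45 − 1} = 309485009821345068724781056.
Check values of n near the boundary:
  n = 2017: C(2017, 10) = 300324964434452596180990448; 300324964434452596180990448 < 309485009821345068724781056? YES
  n = 2018: C(2018, 10) = 301820606687612220663963508; 301820606687612220663963508 < 309485009821345068724781056? YES
  n = 2019: C(2019, 10) = 303322949179835278009229628; 303322949179835278009229628 < 309485009821345068724781056? YES
  n = 2020: C(2020, 10) = 304832018578739931133653656; 304832018578739931133653656 < 309485009821345068724781056? YES
  n = 2021: C(2021, 10) = 306347841644770462864800616; 306347841644770462864800616 < 309485009821345068724781056? YES
  n = 2022: C(2022, 10) = 307870445231474093395937796; 307870445231474093395937796 < 309485009821345068724781056? YES
  n = 2023: C(2023, 10) = 309399856285778485315440716; 309399856285778485315440716 < 309485009821345068724781056? YES
  n = 2024: C(2024, 10) = 310936101848269937576192656; 310936101848269937576192656 < 309485009821345068724781056? NO
The largest n with C(n, 10) < 309485009821345068724781056 is n = 2023 (where E[X] = 77349964071444621328860179/77371252455336267181195264 ≈ 1.000). Hence R_4(10) > 2023, i.e. R_4(10) ≥ 2024.

Largest n = 2023; hence R_4(10) > 2023.


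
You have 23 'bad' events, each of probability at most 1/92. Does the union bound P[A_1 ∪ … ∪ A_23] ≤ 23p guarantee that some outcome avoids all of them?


Union bound: P[∪_{i=1}^{23} A_i] ≤ Σ_i P[A_i] ≤ 23·p = 23·(1/92) = 1/4.
Numerically: 1/4 ≈ 0.250.
Is 1/4 < 1? YES.
Since P[∪ A_i] ≤ 1/4 < 1, the complement has P[∩ A_i^c] ≥ 1 − 1/4 = 3/4 > 0, so some outcome avoids every A_i.

23·p = 1/4 ≈ 0.250; existence CERTIFIED by the union bound.


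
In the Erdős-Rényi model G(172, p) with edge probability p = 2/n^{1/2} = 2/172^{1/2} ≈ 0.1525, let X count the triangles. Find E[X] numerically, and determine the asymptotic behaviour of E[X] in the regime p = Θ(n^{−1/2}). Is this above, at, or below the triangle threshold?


Number of potential triangles: C(172, 3) = 833340.
Each occurs with probability p³ ≈ (0.1525)³ ≈ 3.5464784e-03.
By linearity: E[X] = C(172, 3)·p³ ≈ 833340 · 3.5464784e-03 ≈ 2955.42229.
Since α = 1/2 < 1, p = c/n^{1/2} ≫ 1/n is above the triangle threshold p ~ 1/n. Asymptotically E[X] ~ (c³/6)·n^{3(1−α)} = (2³/6)·n^{1.5} → ∞; triangles are abundant w.h.p.

E[X] ≈ 2955.42229; in regime p = Θ(1/n^{1/2}) E[X] diverges (above the triangle threshold p ~ 1/n).


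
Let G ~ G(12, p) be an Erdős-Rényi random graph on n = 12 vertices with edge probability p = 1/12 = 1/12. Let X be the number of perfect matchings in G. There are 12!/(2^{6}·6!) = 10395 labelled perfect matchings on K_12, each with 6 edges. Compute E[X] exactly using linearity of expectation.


K_12 has 12!/(2^{6}·6!) = 10395 labelled perfect matchings.
For each such perfect matching H, let X_H = 1 if all 6 edges of H are present in G. Then P[X_H = 1] = p^{6} = (1/12)^{6} = 1/2985984.
By linearity of expectation: E[X] = Σ_H E[X_H] = 10395 · p^{6} = 10395 · 1/2985984 = 385/110592.
Numerically: E[X] ≈ 0.0034813.

E[X] = 10395 · (1/12)^{6} = 385/110592 ≈ 0.0034813.


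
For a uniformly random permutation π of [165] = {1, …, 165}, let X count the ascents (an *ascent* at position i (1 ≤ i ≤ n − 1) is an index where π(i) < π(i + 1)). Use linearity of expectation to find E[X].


Write X = Σ X_I over i = 1, …, 164, with X_I the indicator of one ascent.
There are 164 indicators.
For each fixed i, the pair (π(i), π(i+1)) is a uniformly random ordered pair of distinct values from {1, …, 165}; by symmetry P[π(i) < π(i+1)] = 1/2.
By linearity: E[X] = 164 · (1/2) = (165 − 1) · (1/2) = 82 ≈ 82.00000.

E[X] = 82 = 82.00000.


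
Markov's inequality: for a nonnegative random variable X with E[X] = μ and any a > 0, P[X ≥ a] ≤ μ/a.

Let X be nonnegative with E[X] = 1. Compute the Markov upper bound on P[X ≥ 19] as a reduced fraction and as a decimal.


μ = E[X] = 1, a = 19.
Markov: P[X ≥ 19] ≤ μ/a = (1)/19 = 1/19.
Numerically: ≈ 0.05263.
(Since a = 19 > μ = 1.00000, the bound 1/19 is < 1 and informative.)

P[X ≥ 19] ≤ 1/19 ≈ 0.05263.


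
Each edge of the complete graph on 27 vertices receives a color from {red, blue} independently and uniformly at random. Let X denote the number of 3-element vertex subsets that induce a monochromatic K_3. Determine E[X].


Let X = Σ_S X_S over the C(27, 3) = 2925 subsets S of size 3, where X_S = 1 if the K_3 on S is monochromatic.
For a fixed S, the K_3 on S has C(3, 2) = 3 edges. P[all 3 edges red] = (1/2)^3, and likewise for blue, so P[monochromatic] = 2·(1/2)^3 = 2^{1 − 3} = 1/4.
Summing: E[X] = C(27, 3) · 2^{1 − 3} = 2925 · 1/4 = 2925/4.
Numerically: E[X] ≈ 731.250000.

E[X] = C(27,3)·2^(1−C(3,2)) = 2925/4 ≈ 731.250000.


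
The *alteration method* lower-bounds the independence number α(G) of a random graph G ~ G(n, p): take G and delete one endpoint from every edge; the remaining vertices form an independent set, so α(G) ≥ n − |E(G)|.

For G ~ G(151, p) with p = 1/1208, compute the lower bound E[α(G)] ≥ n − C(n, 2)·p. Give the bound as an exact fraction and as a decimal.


E[|E(G)|] = C(151, 2)·p = 11325 · (1/1208) = 75/8.
E[α(G)] ≥ n − E[|E(G)|] = 151 − 75/8 = 1133/8.
Numerically: ≈ 141.62500.
(This is only a lower bound; the true E[α(G)] may be larger.)

E[α(G)] ≥ 1133/8 ≈ 141.62500.


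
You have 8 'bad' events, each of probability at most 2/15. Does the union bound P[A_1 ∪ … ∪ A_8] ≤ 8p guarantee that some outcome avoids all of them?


Union bound: P[∪_{i=1}^{8} A_i] ≤ Σ_i P[A_i] ≤ 8·p = 8·(2/15) = 16/15.
Numerically: 16/15 ≈ 1.066667.
Is 16/15 < 1? NO.
Since the bound 16/15 is ≥ 1, the union bound is uninformative here; it does NOT by itself certify existence.

8·p = 16/15 ≈ 1.066667; existence NOT certified by the union bound.


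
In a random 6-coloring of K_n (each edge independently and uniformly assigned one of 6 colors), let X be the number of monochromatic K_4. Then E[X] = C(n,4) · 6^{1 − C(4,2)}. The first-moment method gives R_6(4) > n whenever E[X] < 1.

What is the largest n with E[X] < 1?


We need C(n, 4) · 6^{1 − 6} < 1, i.e. C(n, 4) < 6^{6 − 1} = 7776.
Check values of n near the boundary:
  n = 21: C(21, 4) = 5985; 5985 < 7776? YES
  n = 22: C(22, 4) = 7315; 7315 < 7776? YES
  n = 23: C(23, 4) = 8855; 8855 < 7776? NO
The largest n with C(n, 4) < 7776 is n = 22 (where E[X] = 7315/7776 ≈ 0.940715). Hence R_6(4) > 22, i.e. R_6(4) ≥ 23.

Largest n = 22; hence R_6(4) > 22.


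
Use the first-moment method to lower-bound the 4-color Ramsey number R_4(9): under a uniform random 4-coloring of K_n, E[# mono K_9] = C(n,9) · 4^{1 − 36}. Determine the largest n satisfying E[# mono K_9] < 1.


We need C(n, 9) · 4^{1 − 36} < 1, i.e. C(n, 9) < 4^{36 − 1} = 1180591620717411303424.
Check values of n near the boundary:
  n = 909: C(909, 9) = 1122169012923711463931; 1122169012923711463931 < 1180591620717411303424? YES
  n = 910: C(910, 9) = 1133378248346922788210; 1133378248346922788210 < 1180591620717411303424? YES
  n = 911: C(911, 9) = 1144686900492291197405; 1144686900492291197405 < 1180591620717411303424? YES
  n = 912: C(912, 9) = 1156095740032081475120; 1156095740032081475120 < 1180591620717411303424? YES
  n = 913: C(913, 9) = 1167605542753639808390; 1167605542753639808390 < 1180591620717411303424? YES
  n = 914: C(914, 9) = 1179217089587653905932; 1179217089587653905932 < 1180591620717411303424? YES
  n = 915: C(915, 9) = 1190931166636537885130; 1190931166636537885130 < 1180591620717411303424? NO
  n = 916: C(916, 9) = 1202748565202942340440; 1202748565202942340440 < 1180591620717411303424? NO
  n = 917: C(917, 9) = 1214670081818390006810; 1214670081818390006810 < 1180591620717411303424? NO
The largest n with C(n, 9) < 1180591620717411303424 is n = 914 (where E[X] = 294804272396913476483/295147905179352825856 ≈ 0.999). Hence R_4(9) > 914, i.e. R_4(9) ≥ 915.

Largest n = 914; hence R_4(9) > 914.


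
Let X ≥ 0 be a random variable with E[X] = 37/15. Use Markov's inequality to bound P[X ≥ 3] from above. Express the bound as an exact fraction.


μ = E[X] = 37/15, a = 3.
Markov: P[X ≥ 3] ≤ μ/a = (37/15)/3 = 37/45.
Numerically: ≈ 0.82222.
(Since a = 3 > μ = 2.46667, the bound 37/45 is < 1 and informative.)

P[X ≥ 3] ≤ 37/45 ≈ 0.82222.


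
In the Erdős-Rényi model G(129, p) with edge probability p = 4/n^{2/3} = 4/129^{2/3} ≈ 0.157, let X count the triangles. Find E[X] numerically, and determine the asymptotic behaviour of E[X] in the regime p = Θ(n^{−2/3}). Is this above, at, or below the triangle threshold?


Number of potential triangles: C(129, 3) = 349504.
Each occurs with probability p³ ≈ (0.157)³ ≈ 3.84592e-03.
By linearity: E[X] = C(129, 3)·p³ ≈ 349504 · 3.84592e-03 ≈ 1344.165.
Since α = 2/3 < 1, p = c/n^{2/3} ≫ 1/n is above the triangle threshold p ~ 1/n. Asymptotically E[X] ~ (c³/6)·n^{3(1−α)} = (4³/6)·n^{1} → ∞; triangles are abundant w.h.p.

E[X] ≈ 1344.165; in regime p = Θ(1/n^{2/3}) E[X] diverges (above the triangle threshold p ~ 1/n).


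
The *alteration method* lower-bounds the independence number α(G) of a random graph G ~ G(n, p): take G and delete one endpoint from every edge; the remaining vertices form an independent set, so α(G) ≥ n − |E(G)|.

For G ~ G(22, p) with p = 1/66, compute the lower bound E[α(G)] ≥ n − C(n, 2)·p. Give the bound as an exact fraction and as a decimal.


E[|E(G)|] = C(22, 2)·p = 231 · (1/66) = 7/2.
E[α(G)] ≥ n − E[|E(G)|] = 22 − 7/2 = 37/2.
Numerically: ≈ 18.500000.
(This is only a lower bound; the true E[α(G)] may be larger.)

E[α(G)] ≥ 37/2 ≈ 18.500000.


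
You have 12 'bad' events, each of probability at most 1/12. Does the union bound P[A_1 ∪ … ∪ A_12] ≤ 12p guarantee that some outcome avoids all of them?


Union bound: P[∪_{i=1}^{12} A_i] ≤ Σ_i P[A_i] ≤ 12·p = 12·(1/12) = 1.
Numerically: 1 ≈ 1.0000.
Is 1 < 1? NO.
Since the bound 1 is ≥ 1, the union bound is uninformative here; it does NOT by itself certify existence.

12·p = 1 ≈ 1.0000; existence NOT certified by the union bound.


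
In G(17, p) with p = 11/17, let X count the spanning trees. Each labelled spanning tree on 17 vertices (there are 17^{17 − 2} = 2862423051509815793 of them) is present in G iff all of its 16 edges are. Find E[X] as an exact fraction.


K_17 has 17^{17 − 2} = 2862423051509815793 labelled spanning trees.
For each such spanning tree H, let X_H = 1 if all 16 edges of H are present in G. Then P[X_H = 1] = p^{16} = (11/17)^{16} = 45949729863572161/48661191875666868481.
By linearity: E[X] = Σ_H E[X_H] = 2862423051509815793 · p^{16} = 2862423051509815793 · 45949729863572161/48661191875666868481 = 45949729863572161/17.
Numerically: E[X] ≈ 2.703e+15.

E[X] = 2862423051509815793 · (11/17)^{16} = 45949729863572161/17 ≈ 2.703e+15.


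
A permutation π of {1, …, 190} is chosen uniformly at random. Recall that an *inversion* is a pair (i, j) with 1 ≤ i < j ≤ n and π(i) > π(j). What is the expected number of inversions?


Write X = Σ X_I over the C(190, 2) = 17955 pairs i < j, with X_I the indicator of one inversion.
There are 17955 indicators.
For each fixed pair i < j, the values π(i) and π(j) are two distinct elements of {1, …, 190} in uniformly random order; by symmetry P[π(i) > π(j)] = 1/2.
By linearity: E[X] = 17955 · (1/2) = C(190, 2) · (1/2) = 17955/2 = 17955/2 ≈ 8977.50000.

E[X] = 17955/2 = 8977.50000.


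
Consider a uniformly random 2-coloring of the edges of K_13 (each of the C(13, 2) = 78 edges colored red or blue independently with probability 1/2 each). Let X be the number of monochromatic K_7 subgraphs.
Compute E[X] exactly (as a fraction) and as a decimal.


Let X = Σ_S X_S over the C(13, 7) = 1716 subsets S of size 7, where X_S = 1 if the K_7 on S is monochromatic.
For a fixed S, the K_7 on S has C(7, 2) = 21 edges. P[all 21 edges red] = (1/2)^21, and likewise for blue, so P[monochromatic] = 2·(1/2)^21 = 2^{1 − 21} = 1/1048576.
Summing: E[X] = C(13, 7) · 2^{1 − 21} = 1716 · 1/1048576 = 429/262144.
Numerically: E[X] ≈ 0.002.

E[X] = C(13,7)·2^(1−C(7,2)) = 429/262144 ≈ 0.002.


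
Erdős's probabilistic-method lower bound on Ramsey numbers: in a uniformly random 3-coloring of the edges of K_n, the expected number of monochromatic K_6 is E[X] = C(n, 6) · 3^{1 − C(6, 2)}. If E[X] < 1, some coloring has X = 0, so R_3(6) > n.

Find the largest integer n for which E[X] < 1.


We need C(n, 6) · 3^{1 − 15} < 1, i.e. C(n, 6) < 3^{15 − 1} = 4782969.
Check values of n near the boundary:
  n = 40: C(40, 6) = 3838380; 3838380 < 4782969? YES
  n = 41: C(41, 6) = 4496388; 4496388 < 4782969? YES
  n = 42: C(42, 6) = 5245786; 5245786 < 4782969? NO
  n = 43: C(43, 6) = 6096454; 6096454 < 4782969? NO
  n = 44: C(44, 6) = 7059052; 7059052 < 4782969? NO
The largest n with C(n, 6) < 4782969 is n = 41 (where E[X] = 1498796/1594323 ≈ 0.9401). Hence R_3(6) > 41, i.e. R_3(6) ≥ 42.

Largest n = 41; hence R_3(6) > 41.


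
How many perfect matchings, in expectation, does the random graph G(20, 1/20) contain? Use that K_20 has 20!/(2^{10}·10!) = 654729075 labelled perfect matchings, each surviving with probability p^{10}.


K_20 has 20!/(2^{10}·10!) = 654729075 labelled perfect matchings.
For each such perfect matching H, let X_H = 1 if all 10 edges of H are present in G. Then P[X_H = 1] = p^{10} = (1/20)^{10} = 1/10240000000000.
Summing the indicators: E[X] = Σ_H E[X_H] = 654729075 · p^{10} = 654729075 · 1/10240000000000 = 26189163/409600000000.
Numerically: E[X] ≈ 6.39384e-05.

E[X] = 654729075 · (1/20)^{10} = 26189163/409600000000 ≈ 6.39384e-05.


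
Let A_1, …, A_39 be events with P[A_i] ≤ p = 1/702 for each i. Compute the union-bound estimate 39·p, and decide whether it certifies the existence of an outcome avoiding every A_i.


Union bound: P[∪_{i=1}^{39} A_i] ≤ Σ_i P[A_i] ≤ 39·p = 39·(1/702) = 1/18.
Numerically: 1/18 ≈ 0.0556.
Is 1/18 < 1? YES.
Since P[∪ A_i] ≤ 1/18 < 1, the complement has P[∩ A_i^c] ≥ 1 − 1/18 = 17/18 > 0, so some outcome avoids every A_i.

39·p = 1/18 ≈ 0.0556; existence CERTIFIED by the union bound.


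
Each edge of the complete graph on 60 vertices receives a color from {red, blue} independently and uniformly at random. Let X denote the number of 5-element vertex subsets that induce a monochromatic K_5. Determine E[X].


Let X = Σ_S X_S over the C(60, 5) = 5461512 subsets S of size 5, where X_S = 1 if the K_5 on S is monochromatic.
For a fixed S, the K_5 on S has C(5, 2) = 10 edges. P[all 10 edges red] = (1/2)^10, and likewise for blue, so P[monochromatic] = 2·(1/2)^10 = 2^{1 − 10} = 1/512.
Summing: E[X] = C(60, 5) · 2^{1 − 10} = 5461512 · 1/512 = 682689/64.
Numerically: E[X] ≈ 10667.016.

E[X] = C(60,5)·2^(1−C(5,2)) = 682689/64 ≈ 10667.016.


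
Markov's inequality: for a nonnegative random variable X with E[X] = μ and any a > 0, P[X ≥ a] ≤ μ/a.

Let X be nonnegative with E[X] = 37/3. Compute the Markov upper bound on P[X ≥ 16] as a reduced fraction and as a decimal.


μ = E[X] = 37/3, a = 16.
Markov: P[X ≥ 16] ≤ μ/a = (37/3)/16 = 37/48.
Numerically: ≈ 0.770833.
(Since a = 16 > μ = 12.333333, the bound 37/48 is < 1 and informative.)

P[X ≥ 16] ≤ 37/48 ≈ 0.770833.


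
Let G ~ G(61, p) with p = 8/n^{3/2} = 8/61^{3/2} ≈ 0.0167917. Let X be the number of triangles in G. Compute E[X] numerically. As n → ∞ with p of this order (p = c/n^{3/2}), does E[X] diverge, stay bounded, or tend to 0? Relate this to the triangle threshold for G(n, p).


Number of potential triangles: C(61, 3) = 35990.
Each occurs with probability p³ ≈ (0.0167917)³ ≈ 4.73462627e-06.
By linearity: E[X] = C(61, 3)·p³ ≈ 35990 · 4.73462627e-06 ≈ 0.170399.
Since α = 3/2 > 1, p = c/n^{3/2} = o(1/n) is below the triangle threshold p ~ 1/n. Asymptotically E[X] ~ (c³/6)·n^{3(1−α)} = (8³/6)·n^{-1.5} → 0, so by Markov's inequality G has no triangles w.h.p.

E[X] ≈ 0.170399; in regime p = Θ(1/n^{3/2}) E[X] tends to 0 (below the triangle threshold p ~ 1/n).


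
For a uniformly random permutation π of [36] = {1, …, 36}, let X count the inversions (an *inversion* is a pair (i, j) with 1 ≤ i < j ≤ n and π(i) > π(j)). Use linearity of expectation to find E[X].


Write X = Σ X_I over the C(36, 2) = 630 pairs i < j, with X_I the indicator of one inversion.
There are 630 indicators.
For each fixed pair i < j, the values π(i) and π(j) are two distinct elements of {1, …, 36} in uniformly random order; by symmetry P[π(i) > π(j)] = 1/2.
By linearity: E[X] = 630 · (1/2) = C(36, 2) · (1/2) = 630/2 = 315 ≈ 315.000.

E[X] = 315 = 315.000.


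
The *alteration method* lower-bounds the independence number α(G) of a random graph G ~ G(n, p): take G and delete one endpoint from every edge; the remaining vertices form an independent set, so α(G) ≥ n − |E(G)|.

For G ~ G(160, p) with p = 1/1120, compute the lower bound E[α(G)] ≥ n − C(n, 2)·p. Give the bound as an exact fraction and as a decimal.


E[|E(G)|] = C(160, 2)·p = 12720 · (1/1120) = 159/14.
E[α(G)] ≥ n − E[|E(G)|] = 160 − 159/14 = 2081/14.
Numerically: ≈ 148.643.
(This is only a lower bound; the true E[α(G)] may be larger.)

E[α(G)] ≥ 2081/14 ≈ 148.643.


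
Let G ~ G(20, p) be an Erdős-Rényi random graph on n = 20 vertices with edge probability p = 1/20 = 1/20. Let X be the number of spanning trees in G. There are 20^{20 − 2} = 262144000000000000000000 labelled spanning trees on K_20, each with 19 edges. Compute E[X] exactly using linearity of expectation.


K_20 has 20^{20 − 2} = 262144000000000000000000 labelled spanning trees.
For each such spanning tree H, let X_H = 1 if all 19 edges of H are present in G. Then P[X_H = 1] = p^{19} = (1/20)^{19} = 1/5242880000000000000000000.
By linearity: E[X] = Σ_H E[X_H] = 262144000000000000000000 · p^{19} = 262144000000000000000000 · 1/5242880000000000000000000 = 1/20.
Numerically: E[X] ≈ 0.05.

E[X] = 262144000000000000000000 · (1/20)^{19} = 1/20 ≈ 0.05.


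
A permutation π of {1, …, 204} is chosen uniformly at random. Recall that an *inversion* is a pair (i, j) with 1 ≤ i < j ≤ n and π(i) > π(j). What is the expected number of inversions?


Write X = Σ X_I over the C(204, 2) = 20706 pairs i < j, with X_I the indicator of one inversion.
There are 20706 indicators.
For each fixed pair i < j, the values π(i) and π(j) are two distinct elements of {1, …, 204} in uniformly random order; by symmetry P[π(i) > π(j)] = 1/2.
By linearity: E[X] = 20706 · (1/2) = C(204, 2) · (1/2) = 20706/2 = 10353 ≈ 10353.000.

E[X] = 10353 = 10353.000.


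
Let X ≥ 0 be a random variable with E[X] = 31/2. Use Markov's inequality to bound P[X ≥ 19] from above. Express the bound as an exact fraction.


μ = E[X] = 31/2, a = 19.
Markov: P[X ≥ 19] ≤ μ/a = (31/2)/19 = 31/38.
Numerically: ≈ 0.815789.
(Since a = 19 > μ = 15.500000, the bound 31/38 is < 1 and informative.)

P[X ≥ 19] ≤ 31/38 ≈ 0.815789.


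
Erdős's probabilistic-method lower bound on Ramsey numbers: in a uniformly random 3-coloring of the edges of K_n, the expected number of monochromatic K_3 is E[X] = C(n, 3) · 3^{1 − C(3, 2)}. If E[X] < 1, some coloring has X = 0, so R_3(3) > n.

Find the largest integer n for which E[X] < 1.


We need C(n, 3) · 3^{1 − 3} < 1, i.e. C(n, 3) < 3^{3 − 1} = 9.
Check values of n near the boundary:
  n = 3: C(3, 3) = 1; 1 < 9? YES
  n = 4: C(4, 3) = 4; 4 < 9? YES
  n = 5: C(5, 3) = 10; 10 < 9? NO
  n = 6: C(6, 3) = 20; 20 < 9? NO
The largest n with C(n, 3) < 9 is n = 4 (where E[X] = 4/9 ≈ 0.4444444). Hence R_3(3) > 4, i.e. R_3(3) ≥ 5.

Largest n = 4; hence R_3(3) > 4.


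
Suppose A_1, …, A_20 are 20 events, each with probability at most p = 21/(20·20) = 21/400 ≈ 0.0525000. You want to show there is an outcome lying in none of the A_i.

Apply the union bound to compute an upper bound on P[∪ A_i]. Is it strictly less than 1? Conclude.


Union bound: P[∪_{i=1}^{20} A_i] ≤ Σ_i P[A_i] ≤ 20·p = 20·(21/400) = 21/20.
Numerically: 21/20 ≈ 1.0500000.
Is 21/20 < 1? NO.
Since the bound 21/20 is ≥ 1, the union bound is uninformative here; it does NOT by itself certify existence.

20·p = 21/20 ≈ 1.0500000; existence NOT certified by the union bound.


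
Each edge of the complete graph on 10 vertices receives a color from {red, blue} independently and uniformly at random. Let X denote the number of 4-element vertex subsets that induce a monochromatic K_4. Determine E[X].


Let X = Σ_S X_S over the C(10, 4) = 210 subsets S of size 4, where X_S = 1 if the K_4 on S is monochromatic.
For a fixed S, the K_4 on S has C(4, 2) = 6 edges. P[all 6 edges red] = (1/2)^6, and likewise for blue, so P[monochromatic] = 2·(1/2)^6 = 2^{1 − 6} = 1/32.
Summing: E[X] = C(10, 4) · 2^{1 − 6} = 210 · 1/32 = 105/16.
Numerically: E[X] ≈ 6.5625.

E[X] = C(10,4)·2^(1−C(4,2)) = 105/16 ≈ 6.5625.


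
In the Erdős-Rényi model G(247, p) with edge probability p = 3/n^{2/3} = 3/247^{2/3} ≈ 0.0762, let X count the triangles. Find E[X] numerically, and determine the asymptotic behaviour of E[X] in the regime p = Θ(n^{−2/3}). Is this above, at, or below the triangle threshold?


Number of potential triangles: C(247, 3) = 2481115.
Each occurs with probability p³ ≈ (0.0762)³ ≈ 4.42558e-04.
By linearity: E[X] = C(247, 3)·p³ ≈ 2481115 · 4.42558e-04 ≈ 1098.036.
Since α = 2/3 < 1, p = c/n^{2/3} ≫ 1/n is above the triangle threshold p ~ 1/n. Asymptotically E[X] ~ (c³/6)·n^{3(1−α)} = (3³/6)·n^{1} → ∞; triangles are abundant w.h.p.

E[X] ≈ 1098.036; in regime p = Θ(1/n^{2/3}) E[X] diverges (above the triangle threshold p ~ 1/n).


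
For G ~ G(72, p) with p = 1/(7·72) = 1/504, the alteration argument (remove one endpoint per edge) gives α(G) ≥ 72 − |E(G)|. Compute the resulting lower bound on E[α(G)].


E[|E(G)|] = C(72, 2)·p = 2556 · (1/504) = 71/14.
E[α(G)] ≥ n − E[|E(G)|] = 72 − 71/14 = 937/14.
Numerically: ≈ 66.929.
(This is only a lower bound; the true E[α(G)] may be larger.)

E[α(G)] ≥ 937/14 ≈ 66.929.


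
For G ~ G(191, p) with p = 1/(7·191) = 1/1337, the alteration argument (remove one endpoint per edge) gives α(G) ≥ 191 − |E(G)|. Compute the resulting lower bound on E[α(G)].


E[|E(G)|] = C(191, 2)·p = 18145 · (1/1337) = 95/7.
E[α(G)] ≥ n − E[|E(G)|] = 191 − 95/7 = 1242/7.
Numerically: ≈ 177.428571.
(This is only a lower bound; the true E[α(G)] may be larger.)

E[α(G)] ≥ 1242/7 ≈ 177.428571.


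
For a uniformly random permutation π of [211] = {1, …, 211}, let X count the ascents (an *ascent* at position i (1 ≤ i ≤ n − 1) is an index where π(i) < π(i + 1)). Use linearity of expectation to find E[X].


Write X = Σ X_I over i = 1, …, 210, with X_I the indicator of one ascent.
There are 210 indicators.
For each fixed i, the pair (π(i), π(i+1)) is a uniformly random ordered pair of distinct values from {1, …, 211}; by symmetry P[π(i) < π(i+1)] = 1/2.
By linearity: E[X] = 210 · (1/2) = (211 − 1) · (1/2) = 105 ≈ 105.000000.

E[X] = 105 = 105.000000.


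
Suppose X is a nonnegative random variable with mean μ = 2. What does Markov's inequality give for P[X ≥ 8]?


μ = E[X] = 2, a = 8.
Markov: P[X ≥ 8] ≤ μ/a = (2)/8 = 1/4.
Numerically: ≈ 0.250.
(Since a = 8 > μ = 2.000, the bound 1/4 is < 1 and informative.)

P[X ≥ 8] ≤ 1/4 ≈ 0.250.


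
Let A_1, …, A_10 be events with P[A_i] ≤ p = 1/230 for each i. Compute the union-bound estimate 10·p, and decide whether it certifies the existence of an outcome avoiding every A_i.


Union bound: P[∪_{i=1}^{10} A_i] ≤ Σ_i P[A_i] ≤ 10·p = 10·(1/230) = 1/23.
Numerically: 1/23 ≈ 0.04348.
Is 1/23 < 1? YES.
Since P[∪ A_i] ≤ 1/23 < 1, the complement has P[∩ A_i^c] ≥ 1 − 1/23 = 22/23 > 0, so some outcome avoids every A_i.

10·p = 1/23 ≈ 0.04348; existence CERTIFIED by the union bound.


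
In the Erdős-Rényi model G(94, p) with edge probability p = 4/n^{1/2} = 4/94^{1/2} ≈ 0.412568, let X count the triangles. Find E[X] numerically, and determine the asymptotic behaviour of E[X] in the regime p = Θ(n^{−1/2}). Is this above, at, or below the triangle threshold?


Number of potential triangles: C(94, 3) = 134044.
Each occurs with probability p³ ≈ (0.412568)³ ≈ 7.02244253e-02.
By linearity: E[X] = C(94, 3)·p³ ≈ 134044 · 7.02244253e-02 ≈ 9413.162862.
Since α = 1/2 < 1, p = c/n^{1/2} ≫ 1/n is above the triangle threshold p ~ 1/n. Asymptotically E[X] ~ (c³/6)·n^{3(1−α)} = (4³/6)·n^{1.5} → ∞; triangles are abundant w.h.p.

E[X] ≈ 9413.162862; in regime p = Θ(1/n^{1/2}) E[X] diverges (above the triangle threshold p ~ 1/n).


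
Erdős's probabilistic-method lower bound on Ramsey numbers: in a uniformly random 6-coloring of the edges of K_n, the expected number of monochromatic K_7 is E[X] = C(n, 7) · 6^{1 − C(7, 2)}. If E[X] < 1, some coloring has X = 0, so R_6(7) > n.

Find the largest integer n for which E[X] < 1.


We need C(n, 7) · 6^{1 − 21} < 1, i.e. C(n, 7) < 6^{21 − 1} = 3656158440062976.
Check values of n near the boundary:
  n = 567: C(567, 7) = 3601671315933933; 3601671315933933 < 3656158440062976? YES
  n = 568: C(568, 7) = 3646611956239704; 3646611956239704 < 3656158440062976? YES
  n = 569: C(569, 7) = 3692032389858348; 3692032389858348 < 3656158440062976? NO
The largest n with C(n, 7) < 3656158440062976 is n = 568 (where E[X] = 16882462760369/16926659444736 ≈ 0.9973889). Hence R_6(7) > 568, i.e. R_6(7) ≥ 569.

Largest n = 568; hence R_6(7) > 568.


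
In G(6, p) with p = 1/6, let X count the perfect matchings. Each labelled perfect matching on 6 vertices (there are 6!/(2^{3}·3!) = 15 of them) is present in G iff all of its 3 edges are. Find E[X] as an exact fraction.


K_6 has 6!/(2^{3}·3!) = 15 labelled perfect matchings.
For each such perfect matching H, let X_H = 1 if all 3 edges of H are present in G. Then P[X_H = 1] = p^{3} = (1/6)^{3} = 1/216.
Summing the indicators: E[X] = Σ_H E[X_H] = 15 · p^{3} = 15 · 1/216 = 5/72.
Numerically: E[X] ≈ 0.0694444.

E[X] = 15 · (1/6)^{3} = 5/72 ≈ 0.0694444.


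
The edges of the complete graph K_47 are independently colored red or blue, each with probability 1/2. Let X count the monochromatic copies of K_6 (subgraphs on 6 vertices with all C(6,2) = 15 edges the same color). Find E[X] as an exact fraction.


Let X = Σ_S X_S over the C(47, 6) = 10737573 subsets S of size 6, where X_S = 1 if the K_6 on S is monochromatic.
For a fixed S, the K_6 on S has C(6, 2) = 15 edges. P[all 15 edges red] = (1/2)^15, and likewise for blue, so P[monochromatic] = 2·(1/2)^15 = 2^{1 − 15} = 1/16384.
Summing: E[X] = C(47, 6) · 2^{1 − 15} = 10737573 · 1/16384 = 10737573/16384.
Numerically: E[X] ≈ 655.36945.

E[X] = C(47,6)·2^(1−C(6,2)) = 10737573/16384 ≈ 655.36945.


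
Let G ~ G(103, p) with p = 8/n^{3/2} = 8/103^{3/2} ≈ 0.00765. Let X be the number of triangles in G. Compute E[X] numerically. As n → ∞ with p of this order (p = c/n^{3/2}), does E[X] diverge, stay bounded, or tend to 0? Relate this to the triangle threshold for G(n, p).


Number of potential triangles: C(103, 3) = 176851.
Each occurs with probability p³ ≈ (0.00765)³ ≈ 4.48232e-07.
By linearity: E[X] = C(103, 3)·p³ ≈ 176851 · 4.48232e-07 ≈ 0.079.
Since α = 3/2 > 1, p = c/n^{3/2} = o(1/n) is below the triangle threshold p ~ 1/n. Asymptotically E[X] ~ (c³/6)·n^{3(1−α)} = (8³/6)·n^{-1.5} → 0, so by Markov's inequality G has no triangles w.h.p.

E[X] ≈ 0.079; in regime p = Θ(1/n^{3/2}) E[X] tends to 0 (below the triangle threshold p ~ 1/n).


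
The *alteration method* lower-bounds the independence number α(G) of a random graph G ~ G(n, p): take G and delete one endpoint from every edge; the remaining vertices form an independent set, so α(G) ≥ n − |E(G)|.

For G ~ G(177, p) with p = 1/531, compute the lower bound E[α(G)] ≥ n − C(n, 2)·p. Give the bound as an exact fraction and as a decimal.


E[|E(G)|] = C(177, 2)·p = 15576 · (1/531) = 88/3.
E[α(G)] ≥ n − E[|E(G)|] = 177 − 88/3 = 443/3.
Numerically: ≈ 147.666667.
(This is only a lower bound; the true E[α(G)] may be larger.)

E[α(G)] ≥ 443/3 ≈ 147.666667.


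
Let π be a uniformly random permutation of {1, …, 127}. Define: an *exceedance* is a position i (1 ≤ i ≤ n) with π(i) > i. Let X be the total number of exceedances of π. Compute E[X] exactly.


Write X = Σ_{i=1}^{127} X_i, where X_i = 1_{π(i) > i}.
For each fixed i, π(i) is uniform over {1, …, 127} (marginal of a uniform permutation), so P[π(i) > i] = (n − i)/n. Summing: Σ_{i=1}^{127} (n − i)/n = (0 + 1 + … + 126)/127 = 127(127 − 1)/(2·127) = (127 − 1)/2.
Hence E[X] = Σ_{i=1}^{127} (127 − i)/127 = 63 ≈ 63.000.

E[X] = 63 = 63.000.


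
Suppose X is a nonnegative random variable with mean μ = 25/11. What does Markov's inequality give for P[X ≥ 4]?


μ = E[X] = 25/11, a = 4.
Markov: P[X ≥ 4] ≤ μ/a = (25/11)/4 = 25/44.
Numerically: ≈ 0.56818.
(Since a = 4 > μ = 2.27273, the bound 25/44 is < 1 and informative.)

P[X ≥ 4] ≤ 25/44 ≈ 0.56818.


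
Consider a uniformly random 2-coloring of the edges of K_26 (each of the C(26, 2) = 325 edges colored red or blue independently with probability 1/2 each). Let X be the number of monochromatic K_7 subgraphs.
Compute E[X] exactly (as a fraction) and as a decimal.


Let X = Σ_S X_S over the C(26, 7) = 657800 subsets S of size 7, where X_S = 1 if the K_7 on S is monochromatic.
For a fixed S, the K_7 on S has C(7, 2) = 21 edges. P[all 21 edges red] = (1/2)^21, and likewise for blue, so P[monochromatic] = 2·(1/2)^21 = 2^{1 − 21} = 1/1048576.
By linearity of expectation: E[X] = C(26, 7) · 2^{1 − 21} = 657800 · 1/1048576 = 82225/131072.
Numerically: E[X] ≈ 0.62733.

E[X] = C(26,7)·2^(1−C(7,2)) = 82225/131072 ≈ 0.62733.


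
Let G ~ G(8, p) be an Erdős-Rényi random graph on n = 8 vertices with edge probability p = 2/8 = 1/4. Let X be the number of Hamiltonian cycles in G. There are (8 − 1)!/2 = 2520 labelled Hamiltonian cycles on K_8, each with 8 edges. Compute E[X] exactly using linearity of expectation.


K_8 has (8 − 1)!/2 = 2520 labelled Hamiltonian cycles.
For each such Hamiltonian cycle H, let X_H = 1 if all 8 edges of H are present in G. Then P[X_H = 1] = p^{8} = (1/4)^{8} = 1/65536.
Summing the indicators: E[X] = Σ_H E[X_H] = 2520 · p^{8} = 2520 · 1/65536 = 315/8192.
Numerically: E[X] ≈ 0.038452.

E[X] = 2520 · (1/4)^{8} = 315/8192 ≈ 0.038452.


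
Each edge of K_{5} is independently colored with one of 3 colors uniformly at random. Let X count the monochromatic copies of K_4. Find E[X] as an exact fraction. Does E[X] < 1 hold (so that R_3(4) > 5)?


E[X] = C(5, 4) · 3^{1 − 6} = 5 · 3^{−5} = 5/243.
As a reduced fraction: E[X] = 5/243 ≈ 0.021.
Is E[X] < 1? YES.
Since E[X] < 1, there exists a 3-coloring of K_{5} with no monochromatic K_4; hence R_3(4) > 5.

E[X] = 5/243 ≈ 0.021; E[X] < 1, so R_3(4) > 5.


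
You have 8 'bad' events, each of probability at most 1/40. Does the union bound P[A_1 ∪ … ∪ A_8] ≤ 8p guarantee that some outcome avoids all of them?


Union bound: P[∪_{i=1}^{8} A_i] ≤ Σ_i P[A_i] ≤ 8·p = 8·(1/40) = 1/5.
Numerically: 1/5 ≈ 0.2000000.
Is 1/5 < 1? YES.
Since P[∪ A_i] ≤ 1/5 < 1, the complement has P[∩ A_i^c] ≥ 1 − 1/5 = 4/5 > 0, so some outcome avoids every A_i.

8·p = 1/5 ≈ 0.2000000; existence CERTIFIED by the union bound.


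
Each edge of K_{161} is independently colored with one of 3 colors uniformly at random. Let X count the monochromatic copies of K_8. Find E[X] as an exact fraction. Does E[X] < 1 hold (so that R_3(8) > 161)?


E[X] = C(161, 8) · 3^{1 − 28} = 9383313279340 · 3^{−27} = 9383313279340/7625597484987.
As a reduced fraction: E[X] = 9383313279340/7625597484987 ≈ 1.2305020.
Is E[X] < 1? NO.
Since E[X] ≥ 1, the first-moment bound is inconclusive at n = 161; it does NOT by itself certify R_3(8) > 161.

E[X] = 9383313279340/7625597484987 ≈ 1.2305020; E[X] ≥ 1; first-moment method inconclusive here.
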